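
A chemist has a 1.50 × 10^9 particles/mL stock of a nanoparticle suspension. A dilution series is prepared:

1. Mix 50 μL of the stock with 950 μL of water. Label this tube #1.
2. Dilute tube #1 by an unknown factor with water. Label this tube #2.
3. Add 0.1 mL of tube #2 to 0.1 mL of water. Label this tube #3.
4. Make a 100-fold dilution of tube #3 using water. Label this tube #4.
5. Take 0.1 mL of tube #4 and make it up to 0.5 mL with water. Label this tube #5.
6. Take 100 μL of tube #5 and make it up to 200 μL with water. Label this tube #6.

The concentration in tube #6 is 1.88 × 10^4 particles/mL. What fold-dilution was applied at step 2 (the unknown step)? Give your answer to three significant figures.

1.99-fold

Step 1: 50 μL + 950 μL = 1000 μL total → factor 1000/50 = 20
Step 2: unknown factor x
Step 3: 0.1 mL + 0.1 mL = 0.2 mL total → factor 0.2/0.1 = 2
Step 4: 100-fold → factor 100
Step 5: 0.1 mL brought to 0.5 mL → factor 0.5/0.1 = 5
Step 6: 100 μL brought to 200 μL → factor 200/100 = 2
Product of known-step factors = 40000
Overall factor = 1.50 × 10^9 particles/mL / (1.88 × 10^4 particles/mL) = 79787
x = 79787 / 40000 = 1.99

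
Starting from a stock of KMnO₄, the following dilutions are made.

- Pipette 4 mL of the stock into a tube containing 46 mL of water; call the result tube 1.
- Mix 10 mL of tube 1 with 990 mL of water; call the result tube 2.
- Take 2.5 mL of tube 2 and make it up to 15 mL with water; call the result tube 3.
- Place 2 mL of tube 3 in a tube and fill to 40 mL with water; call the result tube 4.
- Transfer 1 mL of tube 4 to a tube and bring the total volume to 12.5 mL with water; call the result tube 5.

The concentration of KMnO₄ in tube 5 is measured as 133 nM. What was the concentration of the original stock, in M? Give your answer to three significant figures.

Step 1: 4 mL + 46 mL = 50 mL total → factor 50/4 = 12.5
Step 2: 10 mL + 990 mL = 1000 mL total → factor 1000/10 = 100
Step 3: 2.5 mL brought to 15 mL → factor 15/2.5 = 6
Step 4: 2 mL brought to 40 mL → factor 40/2 = 20
Step 5: 1 mL brought to 12.5 mL → factor 12.5/1 = 12.5
Overall dilution factor = 12.5 × 100 × 6 × 20 × 12.5 = 1.875 × 10^6
Stock = 133 nM × 1.875 × 10^6 = 2.494 × 10^8 nM = 0.249 M

0.249 M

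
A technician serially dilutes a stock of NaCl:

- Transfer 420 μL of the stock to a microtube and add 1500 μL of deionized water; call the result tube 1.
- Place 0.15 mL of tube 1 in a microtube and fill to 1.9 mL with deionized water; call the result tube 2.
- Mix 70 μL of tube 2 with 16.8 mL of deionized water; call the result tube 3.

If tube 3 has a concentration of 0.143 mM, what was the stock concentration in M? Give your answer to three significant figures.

2.00 M

Step 1: 420 μL + 1500 μL = 1920 μL total → factor 1920/420 = 4.5714
Step 2: 0.15 mL brought to 1.9 mL → factor 1.9/0.15 = 12.667
Step 3: 70 μL + 16.8 mL = 16870 μL total → factor 16870/70 = 241
Overall dilution factor = 4.5714 × 12.667 × 241 = 13955
Stock = 0.143 mM × 13955 = 1996 mM = 2.00 M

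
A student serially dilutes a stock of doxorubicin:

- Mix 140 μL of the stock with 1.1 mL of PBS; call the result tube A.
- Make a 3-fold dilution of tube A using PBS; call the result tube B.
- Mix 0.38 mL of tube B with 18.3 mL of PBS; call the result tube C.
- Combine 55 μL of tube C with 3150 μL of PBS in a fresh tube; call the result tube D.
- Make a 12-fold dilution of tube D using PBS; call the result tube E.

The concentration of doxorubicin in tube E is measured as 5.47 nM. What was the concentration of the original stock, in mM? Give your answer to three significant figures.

Step 1: 140 μL + 1.1 mL = 1240 μL total → factor 1240/140 = 8.8571
Step 2: 3-fold → factor 3
Step 3: 0.38 mL + 18.3 mL = 18.68 mL total → factor 18.68/0.38 = 49.158
Step 4: 55 μL + 3150 μL = 3205 μL total → factor 3205/55 = 58.273
Step 5: 12-fold → factor 12
Overall dilution factor = 8.8571 × 3 × 49.158 × 58.273 × 12 = 9.1339 × 10^5
Stock = 5.47 nM × 9.1339 × 10^5 = 4.996 × 10^6 nM = 5.00 mM

5.00 mM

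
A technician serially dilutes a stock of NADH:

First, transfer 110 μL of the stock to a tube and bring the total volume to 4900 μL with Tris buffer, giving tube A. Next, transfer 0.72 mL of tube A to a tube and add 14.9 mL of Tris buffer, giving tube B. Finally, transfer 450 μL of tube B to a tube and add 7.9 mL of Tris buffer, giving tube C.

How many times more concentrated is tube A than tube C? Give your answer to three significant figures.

403

Step 1: 110 μL brought to 4900 μL → factor 4900/110 = 44.545
Step 2: 0.72 mL + 14.9 mL = 15.62 mL total → factor 15.62/0.72 = 21.694
Step 3: 450 μL + 7.9 mL = 8350 μL total → factor 8350/450 = 18.556
Dilution factor to tube A = 44.545; to tube C = 17932
[tube A]/[tube C] = (factor to tube C)/(factor to tube A) = 17932/44.545 = 403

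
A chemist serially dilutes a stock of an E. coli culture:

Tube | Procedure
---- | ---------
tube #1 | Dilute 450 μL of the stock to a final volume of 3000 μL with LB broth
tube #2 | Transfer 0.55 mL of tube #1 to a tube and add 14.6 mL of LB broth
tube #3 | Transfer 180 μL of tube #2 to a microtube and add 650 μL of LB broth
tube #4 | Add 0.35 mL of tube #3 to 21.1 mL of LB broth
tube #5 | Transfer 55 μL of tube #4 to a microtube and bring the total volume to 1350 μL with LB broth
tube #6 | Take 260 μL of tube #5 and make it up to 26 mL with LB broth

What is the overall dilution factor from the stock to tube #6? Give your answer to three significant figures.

Step 1: 450 μL brought to 3000 μL → factor 3000/450 = 6.6667
Step 2: 0.55 mL + 14.6 mL = 15.15 mL total → factor 15.15/0.55 = 27.545
Step 3: 180 μL + 650 μL = 830 μL total → factor 830/180 = 4.6111
Step 4: 0.35 mL + 21.1 mL = 21.45 mL total → factor 21.45/0.35 = 61.286
Step 5: 55 μL brought to 1350 μL → factor 1350/55 = 24.545
Step 6: 260 μL brought to 26 mL → factor 26000/260 = 100
Overall dilution factor = 6.6667 × 27.545 × 4.6111 × 61.286 × 24.545 × 100 = 1.2738 × 10^8

1.27 × 10^8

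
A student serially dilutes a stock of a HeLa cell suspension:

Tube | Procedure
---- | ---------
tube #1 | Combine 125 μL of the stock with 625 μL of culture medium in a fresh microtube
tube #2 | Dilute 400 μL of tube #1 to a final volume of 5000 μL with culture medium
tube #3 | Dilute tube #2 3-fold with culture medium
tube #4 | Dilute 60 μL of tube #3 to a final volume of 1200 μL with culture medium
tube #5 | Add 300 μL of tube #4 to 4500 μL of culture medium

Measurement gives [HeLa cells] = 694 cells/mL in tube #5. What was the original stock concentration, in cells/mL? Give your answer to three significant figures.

Step 1: 125 μL + 625 μL = 750 μL total → factor 750/125 = 6
Step 2: 400 μL brought to 5000 μL → factor 5000/400 = 12.5
Step 3: 3-fold → factor 3
Step 4: 60 μL brought to 1200 μL → factor 1200/60 = 20
Step 5: 300 μL + 4500 μL = 4800 μL total → factor 4800/300 = 16
Overall dilution factor = 6 × 12.5 × 3 × 20 × 16 = 72000
Stock = 694 cells/mL × 72000 = 5.00 × 10^7 cells/mL

5.00 × 10^7 cells/mL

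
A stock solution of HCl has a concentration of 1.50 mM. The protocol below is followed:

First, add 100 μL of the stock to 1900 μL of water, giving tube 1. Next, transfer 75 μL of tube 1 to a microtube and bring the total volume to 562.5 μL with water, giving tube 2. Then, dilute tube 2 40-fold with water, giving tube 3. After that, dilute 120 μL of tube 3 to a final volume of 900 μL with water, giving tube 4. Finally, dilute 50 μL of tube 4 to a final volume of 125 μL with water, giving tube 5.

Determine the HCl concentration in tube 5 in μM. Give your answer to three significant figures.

0.0133 μM

Step 1: 100 μL + 1900 μL = 2000 μL total → factor 2000/100 = 20
Step 2: 75 μL brought to 562.5 μL → factor 562.5/75 = 7.5
Step 3: 40-fold → factor 40
Step 4: 120 μL brought to 900 μL → factor 900/120 = 7.5
Step 5: 50 μL brought to 125 μL → factor 125/50 = 2.5
Overall dilution factor = 20 × 7.5 × 40 × 7.5 × 2.5 = 1.125 × 10^5
Final = 1.50 mM / 1.125 × 10^5 = 1.333 × 10^-5 mM = 0.0133 μM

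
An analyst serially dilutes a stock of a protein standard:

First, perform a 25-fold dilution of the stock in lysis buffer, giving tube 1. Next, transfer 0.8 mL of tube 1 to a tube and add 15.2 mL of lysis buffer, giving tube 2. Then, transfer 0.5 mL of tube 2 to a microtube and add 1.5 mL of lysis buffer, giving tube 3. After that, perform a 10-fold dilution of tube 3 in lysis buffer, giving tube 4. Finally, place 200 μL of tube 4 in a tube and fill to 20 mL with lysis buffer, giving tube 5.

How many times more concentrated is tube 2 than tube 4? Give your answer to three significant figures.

40.0

Step 1: 25-fold → factor 25
Step 2: 0.8 mL + 15.2 mL = 16 mL total → factor 16/0.8 = 20
Step 3: 0.5 mL + 1.5 mL = 2 mL total → factor 2/0.5 = 4
Step 4: 10-fold → factor 10
Dilution factor to tube 2 = 500; to tube 4 = 20000
[tube 2]/[tube 4] = (factor to tube 4)/(factor to tube 2) = 20000/500 = 40.0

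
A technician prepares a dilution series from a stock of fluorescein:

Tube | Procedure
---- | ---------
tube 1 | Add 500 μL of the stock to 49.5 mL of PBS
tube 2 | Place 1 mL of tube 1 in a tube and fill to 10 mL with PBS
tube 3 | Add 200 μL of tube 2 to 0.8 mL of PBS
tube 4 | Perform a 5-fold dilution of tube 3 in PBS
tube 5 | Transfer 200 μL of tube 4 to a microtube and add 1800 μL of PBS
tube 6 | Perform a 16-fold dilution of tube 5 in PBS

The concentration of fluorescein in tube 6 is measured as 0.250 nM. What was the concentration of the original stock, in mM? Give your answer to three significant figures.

1.00 mM

Step 1: 500 μL + 49.5 mL = 50000 μL total → factor 50000/500 = 100
Step 2: 1 mL brought to 10 mL → factor 10/1 = 10
Step 3: 200 μL + 0.8 mL = 1000 μL total → factor 1000/200 = 5
Step 4: 5-fold → factor 5
Step 5: 200 μL + 1800 μL = 2000 μL total → factor 2000/200 = 10
Step 6: 16-fold → factor 16
Overall dilution factor = 100 × 10 × 5 × 5 × 10 × 16 = 4 × 10^6
Stock = 0.250 nM × 4 × 10^6 = 1.000 × 10^6 nM = 1.00 mM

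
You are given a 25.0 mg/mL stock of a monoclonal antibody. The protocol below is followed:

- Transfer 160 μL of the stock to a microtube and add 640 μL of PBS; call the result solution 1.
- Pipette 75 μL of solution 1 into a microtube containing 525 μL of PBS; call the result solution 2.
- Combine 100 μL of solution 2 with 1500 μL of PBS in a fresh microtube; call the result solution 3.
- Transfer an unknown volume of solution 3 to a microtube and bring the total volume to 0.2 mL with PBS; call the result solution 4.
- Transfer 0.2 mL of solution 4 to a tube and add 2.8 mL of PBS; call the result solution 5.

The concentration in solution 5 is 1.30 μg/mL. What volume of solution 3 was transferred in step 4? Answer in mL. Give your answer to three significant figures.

Step 1: 160 μL + 640 μL = 800 μL total → factor 800/160 = 5
Step 2: 75 μL + 525 μL = 600 μL total → factor 600/75 = 8
Step 3: 100 μL + 1500 μL = 1600 μL total → factor 1600/100 = 16
Step 4: v brought to 0.2 mL → factor = 0.2 mL/v
Step 5: 0.2 mL + 2.8 mL = 3 mL total → factor 3/0.2 = 15
Product of known-step factors = 9600
Overall factor = 25.0 mg/mL / (1.30 μg/mL) = 19231
Step-4 factor = 19231 / 9600 = 2.0032
v = 0.2 mL / 2.0032 = 0.0998 mL

0.0998 mL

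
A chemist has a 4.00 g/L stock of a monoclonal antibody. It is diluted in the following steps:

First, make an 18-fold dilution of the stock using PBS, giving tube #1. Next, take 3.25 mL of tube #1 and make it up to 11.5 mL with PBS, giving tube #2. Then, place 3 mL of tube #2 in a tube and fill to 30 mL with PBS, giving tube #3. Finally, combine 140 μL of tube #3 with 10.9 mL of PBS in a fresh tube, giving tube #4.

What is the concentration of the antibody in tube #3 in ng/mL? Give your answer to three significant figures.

Step 1: 18-fold → factor 18
Step 2: 3.25 mL brought to 11.5 mL → factor 11.5/3.25 = 3.5385
Step 3: 3 mL brought to 30 mL → factor 30/3 = 10
Dilution factor through tube #3 = 18 × 3.5385 × 10 = 636.92
[tube #3] = 4.00 g/L / 636.92 = 0.006280 g/L = 6.28 × 10^3 ng/mL

6.28 × 10^3 ng/mL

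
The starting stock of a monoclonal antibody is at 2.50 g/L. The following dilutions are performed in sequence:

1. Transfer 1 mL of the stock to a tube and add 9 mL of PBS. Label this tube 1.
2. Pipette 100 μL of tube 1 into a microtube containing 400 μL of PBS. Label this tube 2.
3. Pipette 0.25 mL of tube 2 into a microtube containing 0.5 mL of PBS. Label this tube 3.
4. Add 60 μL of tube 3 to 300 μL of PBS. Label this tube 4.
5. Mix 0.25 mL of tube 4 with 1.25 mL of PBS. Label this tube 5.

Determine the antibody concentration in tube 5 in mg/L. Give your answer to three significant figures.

Step 1: 1 mL + 9 mL = 10 mL total → factor 10/1 = 10
Step 2: 100 μL + 400 μL = 500 μL total → factor 500/100 = 5
Step 3: 0.25 mL + 0.5 mL = 0.75 mL total → factor 0.75/0.25 = 3
Step 4: 60 μL + 300 μL = 360 μL total → factor 360/60 = 6
Step 5: 0.25 mL + 1.25 mL = 1.5 mL total → factor 1.5/0.25 = 6
Overall dilution factor = 10 × 5 × 3 × 6 × 6 = 5400
Final = 2.50 g/L / 5400 = 0.0004630 g/L = 0.463 mg/L

0.463 mg/L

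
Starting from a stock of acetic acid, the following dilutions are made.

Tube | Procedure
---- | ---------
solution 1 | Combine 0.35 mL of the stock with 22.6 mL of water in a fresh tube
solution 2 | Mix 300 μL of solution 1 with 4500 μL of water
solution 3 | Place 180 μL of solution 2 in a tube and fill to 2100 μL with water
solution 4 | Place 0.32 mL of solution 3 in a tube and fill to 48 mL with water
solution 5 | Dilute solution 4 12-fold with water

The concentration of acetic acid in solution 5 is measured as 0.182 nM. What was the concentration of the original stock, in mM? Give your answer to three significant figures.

4.01 mM

Step 1: 0.35 mL + 22.6 mL = 22.95 mL total → factor 22.95/0.35 = 65.571
Step 2: 300 μL + 4500 μL = 4800 μL total → factor 4800/300 = 16
Step 3: 180 μL brought to 2100 μL → factor 2100/180 = 11.667
Step 4: 0.32 mL brought to 48 mL → factor 48/0.32 = 150
Step 5: 12-fold → factor 12
Overall dilution factor = 65.571 × 16 × 11.667 × 150 × 12 = 2.2032 × 10^7
Stock = 0.182 nM × 2.2032 × 10^7 = 4.010 × 10^6 nM = 4.01 mM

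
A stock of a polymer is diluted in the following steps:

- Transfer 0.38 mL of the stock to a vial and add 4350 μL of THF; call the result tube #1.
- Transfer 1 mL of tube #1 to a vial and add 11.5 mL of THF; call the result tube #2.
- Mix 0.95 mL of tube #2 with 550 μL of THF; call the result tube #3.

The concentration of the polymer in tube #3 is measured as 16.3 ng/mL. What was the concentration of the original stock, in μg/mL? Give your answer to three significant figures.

4.00 μg/mL

Step 1: 0.38 mL + 4350 μL = 4.73 mL total → factor 4.73/0.38 = 12.447
Step 2: 1 mL + 11.5 mL = 12.5 mL total → factor 12.5/1 = 12.5
Step 3: 0.95 mL + 550 μL = 1.5 mL total → factor 1.5/0.95 = 1.5789
Overall dilution factor = 12.447 × 12.5 × 1.5789 = 245.67
Stock = 16.3 ng/mL × 245.67 = 4004 ng/mL = 4.00 μg/mL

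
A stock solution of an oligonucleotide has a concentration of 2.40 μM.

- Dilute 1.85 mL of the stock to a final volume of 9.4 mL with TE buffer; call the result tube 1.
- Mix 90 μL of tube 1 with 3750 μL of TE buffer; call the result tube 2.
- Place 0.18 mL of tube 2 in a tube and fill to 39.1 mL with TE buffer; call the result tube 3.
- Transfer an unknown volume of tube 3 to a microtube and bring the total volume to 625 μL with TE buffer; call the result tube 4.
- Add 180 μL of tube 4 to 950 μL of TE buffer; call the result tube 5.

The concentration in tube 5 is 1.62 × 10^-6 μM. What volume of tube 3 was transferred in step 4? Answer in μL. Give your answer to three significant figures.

Step 1: 1.85 mL brought to 9.4 mL → factor 9.4/1.85 = 5.0811
Step 2: 90 μL + 3750 μL = 3840 μL total → factor 3840/90 = 42.667
Step 3: 0.18 mL brought to 39.1 mL → factor 39.1/0.18 = 217.22
Step 4: v brought to 625 μL → factor = 625 μL/v
Step 5: 180 μL + 950 μL = 1130 μL total → factor 1130/180 = 6.2778
Product of known-step factors = 2.9563 × 10^5
Overall factor = 2.40 μM / (1.62 × 10^-6 μM) = 1.4815 × 10^6
Step-4 factor = 1.4815 × 10^6 / 2.9563 × 10^5 = 5.0112
v = 625 μL / 5.0112 = 125 μL

125 μL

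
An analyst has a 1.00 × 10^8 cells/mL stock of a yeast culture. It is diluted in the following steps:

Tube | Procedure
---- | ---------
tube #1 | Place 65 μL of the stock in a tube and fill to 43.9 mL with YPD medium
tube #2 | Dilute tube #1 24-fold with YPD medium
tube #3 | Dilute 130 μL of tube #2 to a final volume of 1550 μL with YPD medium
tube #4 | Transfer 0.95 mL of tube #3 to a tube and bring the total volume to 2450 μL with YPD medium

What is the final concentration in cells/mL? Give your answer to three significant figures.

201 cells/mL

Step 1: 65 μL brought to 43.9 mL → factor 43900/65 = 675.38
Step 2: 24-fold → factor 24
Step 3: 130 μL brought to 1550 μL → factor 1550/130 = 11.923
Step 4: 0.95 mL brought to 2450 μL → factor 2.45/0.95 = 2.5789
Overall dilution factor = 675.38 × 24 × 11.923 × 2.5789 = 4.9842 × 10^5
Final = 1.00 × 10^8 cells/mL / 4.9842 × 10^5 = 201 cells/mL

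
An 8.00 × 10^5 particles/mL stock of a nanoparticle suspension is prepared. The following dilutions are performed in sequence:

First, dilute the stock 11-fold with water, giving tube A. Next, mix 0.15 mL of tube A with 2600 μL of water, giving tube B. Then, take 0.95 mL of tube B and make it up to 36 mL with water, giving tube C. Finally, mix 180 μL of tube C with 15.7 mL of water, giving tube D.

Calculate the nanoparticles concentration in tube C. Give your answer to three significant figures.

105 particles/mL

Step 1: 11-fold → factor 11
Step 2: 0.15 mL + 2600 μL = 2.75 mL total → factor 2.75/0.15 = 18.333
Step 3: 0.95 mL brought to 36 mL → factor 36/0.95 = 37.895
Dilution factor through tube C = 11 × 18.333 × 37.895 = 7642.1
[tube C] = 8.00 × 10^5 particles/mL / 7642.1 = 105 particles/mL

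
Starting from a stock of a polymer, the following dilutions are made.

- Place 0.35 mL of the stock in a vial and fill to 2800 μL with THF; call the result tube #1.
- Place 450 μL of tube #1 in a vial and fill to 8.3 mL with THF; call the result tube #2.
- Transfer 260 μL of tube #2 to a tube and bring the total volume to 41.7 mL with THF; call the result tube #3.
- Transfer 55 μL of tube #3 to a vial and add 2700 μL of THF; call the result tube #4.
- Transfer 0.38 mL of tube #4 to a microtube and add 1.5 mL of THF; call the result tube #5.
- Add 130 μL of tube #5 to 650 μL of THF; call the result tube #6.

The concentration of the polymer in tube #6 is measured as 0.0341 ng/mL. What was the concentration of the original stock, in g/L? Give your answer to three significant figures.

Step 1: 0.35 mL brought to 2800 μL → factor 2.8/0.35 = 8
Step 2: 450 μL brought to 8.3 mL → factor 8300/450 = 18.444
Step 3: 260 μL brought to 41.7 mL → factor 41700/260 = 160.38
Step 4: 55 μL + 2700 μL = 2755 μL total → factor 2755/55 = 50.091
Step 5: 0.38 mL + 1.5 mL = 1.88 mL total → factor 1.88/0.38 = 4.9474
Step 6: 130 μL + 650 μL = 780 μL total → factor 780/130 = 6
Overall dilution factor = 8 × 18.444 × 160.38 × 50.091 × 4.9474 × 6 = 3.5189 × 10^7
Stock = 0.0341 ng/mL × 3.5189 × 10^7 = 1.200 × 10^6 ng/mL = 1.20 g/L

1.20 g/L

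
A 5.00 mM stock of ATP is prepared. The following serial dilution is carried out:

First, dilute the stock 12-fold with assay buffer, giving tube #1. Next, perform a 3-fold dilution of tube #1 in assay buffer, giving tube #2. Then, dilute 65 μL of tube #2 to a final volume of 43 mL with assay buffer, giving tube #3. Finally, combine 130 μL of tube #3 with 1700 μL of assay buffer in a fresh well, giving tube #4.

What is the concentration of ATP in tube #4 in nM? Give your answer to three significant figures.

14.9 nM

Step 1: 12-fold → factor 12
Step 2: 3-fold → factor 3
Step 3: 65 μL brought to 43 mL → factor 43000/65 = 661.54
Step 4: 130 μL + 1700 μL = 1830 μL total → factor 1830/130 = 14.077
Overall dilution factor = 12 × 3 × 661.54 × 14.077 = 3.3525 × 10^5
Final = 5.00 mM / 3.3525 × 10^5 = 1.491 × 10^-5 mM = 14.9 nM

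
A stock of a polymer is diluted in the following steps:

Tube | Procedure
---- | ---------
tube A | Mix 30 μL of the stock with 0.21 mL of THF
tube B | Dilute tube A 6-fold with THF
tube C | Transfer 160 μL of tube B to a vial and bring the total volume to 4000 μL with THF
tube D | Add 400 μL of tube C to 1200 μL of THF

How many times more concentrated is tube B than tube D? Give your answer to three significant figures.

Step 1: 30 μL + 0.21 mL = 240 μL total → factor 240/30 = 8
Step 2: 6-fold → factor 6
Step 3: 160 μL brought to 4000 μL → factor 4000/160 = 25
Step 4: 400 μL + 1200 μL = 1600 μL total → factor 1600/400 = 4
Dilution factor to tube B = 48; to tube D = 4800
[tube B]/[tube D] = (factor to tube D)/(factor to tube B) = 4800/48 = 100

100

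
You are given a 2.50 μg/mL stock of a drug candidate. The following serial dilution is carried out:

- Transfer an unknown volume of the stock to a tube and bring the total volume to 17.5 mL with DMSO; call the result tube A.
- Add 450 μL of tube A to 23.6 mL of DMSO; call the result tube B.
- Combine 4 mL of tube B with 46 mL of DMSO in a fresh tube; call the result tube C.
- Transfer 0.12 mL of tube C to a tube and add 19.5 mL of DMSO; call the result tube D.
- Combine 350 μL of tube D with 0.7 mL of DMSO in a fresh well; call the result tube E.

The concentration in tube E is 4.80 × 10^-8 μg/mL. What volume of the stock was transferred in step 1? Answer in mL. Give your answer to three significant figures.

0.110 mL

Step 1: v brought to 17.5 mL → factor = 17.5 mL/v
Step 2: 450 μL + 23.6 mL = 24050 μL total → factor 24050/450 = 53.444
Step 3: 4 mL + 46 mL = 50 mL total → factor 50/4 = 12.5
Step 4: 0.12 mL + 19.5 mL = 19.62 mL total → factor 19.62/0.12 = 163.5
Step 5: 350 μL + 0.7 mL = 1050 μL total → factor 1050/350 = 3
Product of known-step factors = 3.2768 × 10^5
Overall factor = 2.50 μg/mL / (4.80 × 10^-8 μg/mL) = 5.2083 × 10^7
Step-1 factor = 5.2083 × 10^7 / 3.2768 × 10^5 = 158.95
v = 17.5 mL / 158.95 = 0.110 mL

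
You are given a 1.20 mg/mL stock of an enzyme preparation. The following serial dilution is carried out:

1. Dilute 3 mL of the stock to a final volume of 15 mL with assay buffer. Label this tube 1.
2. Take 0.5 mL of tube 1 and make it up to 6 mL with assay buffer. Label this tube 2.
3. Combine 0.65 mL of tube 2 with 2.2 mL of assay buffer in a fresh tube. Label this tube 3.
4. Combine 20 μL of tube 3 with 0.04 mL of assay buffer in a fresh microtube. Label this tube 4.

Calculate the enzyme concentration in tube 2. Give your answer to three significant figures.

0.0200 mg/mL

Step 1: 3 mL brought to 15 mL → factor 15/3 = 5
Step 2: 0.5 mL brought to 6 mL → factor 6/0.5 = 12
Dilution factor through tube 2 = 5 × 12 = 60
[tube 2] = 1.20 mg/mL / 60 = 0.0200 mg/mL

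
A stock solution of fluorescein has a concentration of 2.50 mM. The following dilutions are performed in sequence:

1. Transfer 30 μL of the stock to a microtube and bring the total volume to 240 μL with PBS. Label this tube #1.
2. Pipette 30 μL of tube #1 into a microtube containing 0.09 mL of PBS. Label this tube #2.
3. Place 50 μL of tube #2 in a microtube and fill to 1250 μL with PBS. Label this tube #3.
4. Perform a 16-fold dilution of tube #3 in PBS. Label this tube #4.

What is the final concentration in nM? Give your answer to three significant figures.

195 nM

Step 1: 30 μL brought to 240 μL → factor 240/30 = 8
Step 2: 30 μL + 0.09 mL = 120 μL total → factor 120/30 = 4
Step 3: 50 μL brought to 1250 μL → factor 1250/50 = 25
Step 4: 16-fold → factor 16
Overall dilution factor = 8 × 4 × 25 × 16 = 12800
Final = 2.50 mM / 12800 = 0.0001953 mM = 195 nM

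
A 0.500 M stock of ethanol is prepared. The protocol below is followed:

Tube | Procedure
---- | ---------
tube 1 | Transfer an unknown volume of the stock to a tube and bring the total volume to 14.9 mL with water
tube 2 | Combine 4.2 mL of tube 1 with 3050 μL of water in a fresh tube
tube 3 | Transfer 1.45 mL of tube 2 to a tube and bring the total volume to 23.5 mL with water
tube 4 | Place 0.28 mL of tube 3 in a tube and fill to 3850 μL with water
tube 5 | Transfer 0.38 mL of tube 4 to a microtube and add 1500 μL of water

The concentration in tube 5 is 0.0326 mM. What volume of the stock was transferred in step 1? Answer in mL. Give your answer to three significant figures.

Step 1: v brought to 14.9 mL → factor = 14.9 mL/v
Step 2: 4.2 mL + 3050 μL = 7.25 mL total → factor 7.25/4.2 = 1.7262
Step 3: 1.45 mL brought to 23.5 mL → factor 23.5/1.45 = 16.207
Step 4: 0.28 mL brought to 3850 μL → factor 3.85/0.28 = 13.75
Step 5: 0.38 mL + 1500 μL = 1.88 mL total → factor 1.88/0.38 = 4.9474
Product of known-step factors = 1903.1
Overall factor = 0.500 M / (0.0326 mM) = 15337
Step-1 factor = 15337 / 1903.1 = 8.0591
v = 14.9 mL / 8.0591 = 1.85 mL

1.85 mL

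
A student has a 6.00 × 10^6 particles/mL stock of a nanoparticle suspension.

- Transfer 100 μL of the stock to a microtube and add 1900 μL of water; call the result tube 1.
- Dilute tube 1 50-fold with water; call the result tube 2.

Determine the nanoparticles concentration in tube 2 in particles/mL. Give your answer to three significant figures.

Step 1: 100 μL + 1900 μL = 2000 μL total → factor 2000/100 = 20
Step 2: 50-fold → factor 50
Overall dilution factor = 20 × 50 = 1000
Final = 6.00 × 10^6 particles/mL / 1000 = 6.00 × 10^3 particles/mL

6.00 × 10^3 particles/mL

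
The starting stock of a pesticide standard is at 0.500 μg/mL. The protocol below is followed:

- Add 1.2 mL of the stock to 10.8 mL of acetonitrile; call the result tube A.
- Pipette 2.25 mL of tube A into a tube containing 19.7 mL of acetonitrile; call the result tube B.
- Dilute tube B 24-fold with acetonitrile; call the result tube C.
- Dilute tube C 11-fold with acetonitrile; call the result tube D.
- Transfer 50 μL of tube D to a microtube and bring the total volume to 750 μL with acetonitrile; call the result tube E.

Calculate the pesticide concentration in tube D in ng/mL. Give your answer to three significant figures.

Step 1: 1.2 mL + 10.8 mL = 12 mL total → factor 12/1.2 = 10
Step 2: 2.25 mL + 19.7 mL = 21.95 mL total → factor 21.95/2.25 = 9.7556
Step 3: 24-fold → factor 24
Step 4: 11-fold → factor 11
Dilution factor through tube D = 10 × 9.7556 × 24 × 11 = 25755
[tube D] = 0.500 μg/mL / 25755 = 1.941 × 10^-5 μg/mL = 0.0194 ng/mL

0.0194 ng/mL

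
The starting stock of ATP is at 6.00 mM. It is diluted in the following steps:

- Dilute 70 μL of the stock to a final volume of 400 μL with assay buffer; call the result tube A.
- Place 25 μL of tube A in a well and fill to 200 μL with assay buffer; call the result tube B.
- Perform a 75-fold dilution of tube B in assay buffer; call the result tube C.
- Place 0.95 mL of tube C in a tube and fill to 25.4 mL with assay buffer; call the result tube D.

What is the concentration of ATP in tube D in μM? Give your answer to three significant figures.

0.0655 μM

Step 1: 70 μL brought to 400 μL → factor 400/70 = 5.7143
Step 2: 25 μL brought to 200 μL → factor 200/25 = 8
Step 3: 75-fold → factor 75
Step 4: 0.95 mL brought to 25.4 mL → factor 25.4/0.95 = 26.737
Overall dilution factor = 5.7143 × 8 × 75 × 26.737 = 91669
Final = 6.00 mM / 91669 = 6.545 × 10^-5 mM = 0.0655 μM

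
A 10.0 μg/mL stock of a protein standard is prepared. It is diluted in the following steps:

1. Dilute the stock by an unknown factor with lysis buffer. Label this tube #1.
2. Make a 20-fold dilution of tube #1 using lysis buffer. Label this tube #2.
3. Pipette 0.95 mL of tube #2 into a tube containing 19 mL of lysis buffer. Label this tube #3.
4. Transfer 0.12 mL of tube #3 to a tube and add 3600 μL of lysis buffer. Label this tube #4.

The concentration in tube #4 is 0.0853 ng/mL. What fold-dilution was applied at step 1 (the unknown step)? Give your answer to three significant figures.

Step 1: unknown factor x
Step 2: 20-fold → factor 20
Step 3: 0.95 mL + 19 mL = 19.95 mL total → factor 19.95/0.95 = 21
Step 4: 0.12 mL + 3600 μL = 3.72 mL total → factor 3.72/0.12 = 31
Product of known-step factors = 13020
Overall factor = 10.0 μg/mL / (0.0853 ng/mL) = 1.1723 × 10^5
x = 1.1723 × 10^5 / 13020 = 9.00

9.00-fold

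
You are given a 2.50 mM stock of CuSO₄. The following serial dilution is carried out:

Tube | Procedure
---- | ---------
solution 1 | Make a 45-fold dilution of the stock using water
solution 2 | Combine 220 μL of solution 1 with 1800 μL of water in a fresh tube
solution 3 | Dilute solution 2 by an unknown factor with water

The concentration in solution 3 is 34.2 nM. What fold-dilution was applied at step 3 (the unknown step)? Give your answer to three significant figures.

177-fold

Step 1: 45-fold → factor 45
Step 2: 220 μL + 1800 μL = 2020 μL total → factor 2020/220 = 9.1818
Step 3: unknown factor x
Product of known-step factors = 413.18
Overall factor = 2.50 mM / (34.2 nM) = 73099
x = 73099 / 413.18 = 177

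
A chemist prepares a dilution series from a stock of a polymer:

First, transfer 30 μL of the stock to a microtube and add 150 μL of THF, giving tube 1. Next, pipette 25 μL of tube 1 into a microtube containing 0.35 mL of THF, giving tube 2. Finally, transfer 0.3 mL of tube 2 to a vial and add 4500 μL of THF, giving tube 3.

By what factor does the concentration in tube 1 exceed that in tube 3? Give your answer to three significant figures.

240

Step 1: 30 μL + 150 μL = 180 μL total → factor 180/30 = 6
Step 2: 25 μL + 0.35 mL = 375 μL total → factor 375/25 = 15
Step 3: 0.3 mL + 4500 μL = 4.8 mL total → factor 4.8/0.3 = 16
Dilution factor to tube 1 = 6; to tube 3 = 1440
[tube 1]/[tube 3] = (factor to tube 3)/(factor to tube 1) = 1440/6 = 240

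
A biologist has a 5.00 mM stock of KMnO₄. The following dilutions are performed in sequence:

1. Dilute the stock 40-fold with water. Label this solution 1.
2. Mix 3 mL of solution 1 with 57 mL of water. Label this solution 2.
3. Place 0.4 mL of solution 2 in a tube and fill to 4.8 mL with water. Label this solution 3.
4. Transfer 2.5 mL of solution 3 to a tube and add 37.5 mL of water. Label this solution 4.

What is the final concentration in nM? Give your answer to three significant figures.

Step 1: 40-fold → factor 40
Step 2: 3 mL + 57 mL = 60 mL total → factor 60/3 = 20
Step 3: 0.4 mL brought to 4.8 mL → factor 4.8/0.4 = 12
Step 4: 2.5 mL + 37.5 mL = 40 mL total → factor 40/2.5 = 16
Overall dilution factor = 40 × 20 × 12 × 16 = 1.536 × 10^5
Final = 5.00 mM / 1.536 × 10^5 = 3.255 × 10^-5 mM = 32.6 nM

32.6 nM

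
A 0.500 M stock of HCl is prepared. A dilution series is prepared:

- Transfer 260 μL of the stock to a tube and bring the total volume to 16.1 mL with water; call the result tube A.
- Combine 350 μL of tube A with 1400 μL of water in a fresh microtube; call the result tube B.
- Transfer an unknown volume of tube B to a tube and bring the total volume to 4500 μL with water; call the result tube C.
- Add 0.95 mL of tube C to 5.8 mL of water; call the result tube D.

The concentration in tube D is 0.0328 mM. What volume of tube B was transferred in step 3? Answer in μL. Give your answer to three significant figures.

Step 1: 260 μL brought to 16.1 mL → factor 16100/260 = 61.923
Step 2: 350 μL + 1400 μL = 1750 μL total → factor 1750/350 = 5
Step 3: v brought to 4500 μL → factor = 4500 μL/v
Step 4: 0.95 mL + 5.8 mL = 6.75 mL total → factor 6.75/0.95 = 7.1053
Product of known-step factors = 2199.9
Overall factor = 0.500 M / (0.0328 mM) = 15244
Step-3 factor = 15244 / 2199.9 = 6.9294
v = 4500 μL / 6.9294 = 649 μL

649 μL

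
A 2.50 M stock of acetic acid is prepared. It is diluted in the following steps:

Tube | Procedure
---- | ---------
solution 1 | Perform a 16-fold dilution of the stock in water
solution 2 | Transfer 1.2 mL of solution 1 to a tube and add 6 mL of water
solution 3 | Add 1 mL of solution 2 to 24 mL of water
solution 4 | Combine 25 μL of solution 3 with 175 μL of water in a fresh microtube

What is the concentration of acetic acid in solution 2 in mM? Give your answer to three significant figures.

26.0 mM

Step 1: 16-fold → factor 16
Step 2: 1.2 mL + 6 mL = 7.2 mL total → factor 7.2/1.2 = 6
Dilution factor through solution 2 = 16 × 6 = 96
[solution 2] = 2.50 M / 96 = 0.02604 M = 26.0 mM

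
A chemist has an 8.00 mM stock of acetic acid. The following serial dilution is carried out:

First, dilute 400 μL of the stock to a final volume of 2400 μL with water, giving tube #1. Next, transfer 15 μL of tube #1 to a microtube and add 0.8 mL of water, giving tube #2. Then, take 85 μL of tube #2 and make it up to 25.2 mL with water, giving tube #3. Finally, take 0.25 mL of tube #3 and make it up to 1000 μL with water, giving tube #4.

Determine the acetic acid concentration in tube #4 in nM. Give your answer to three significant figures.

20.7 nM

Step 1: 400 μL brought to 2400 μL → factor 2400/400 = 6
Step 2: 15 μL + 0.8 mL = 815 μL total → factor 815/15 = 54.333
Step 3: 85 μL brought to 25.2 mL → factor 25200/85 = 296.47
Step 4: 0.25 mL brought to 1000 μL → factor 1/0.25 = 4
Overall dilution factor = 6 × 54.333 × 296.47 × 4 = 3.866 × 10^5
Final = 8.00 mM / 3.866 × 10^5 = 2.069 × 10^-5 mM = 20.7 nM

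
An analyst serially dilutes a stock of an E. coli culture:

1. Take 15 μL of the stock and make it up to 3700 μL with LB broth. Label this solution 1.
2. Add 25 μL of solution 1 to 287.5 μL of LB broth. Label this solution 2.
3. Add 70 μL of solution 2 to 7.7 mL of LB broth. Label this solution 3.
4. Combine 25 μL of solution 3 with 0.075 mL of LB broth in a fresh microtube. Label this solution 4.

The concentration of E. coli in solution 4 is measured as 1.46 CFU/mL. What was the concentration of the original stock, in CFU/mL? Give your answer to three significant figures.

Step 1: 15 μL brought to 3700 μL → factor 3700/15 = 246.67
Step 2: 25 μL + 287.5 μL = 312.5 μL total → factor 312.5/25 = 12.5
Step 3: 70 μL + 7.7 mL = 7770 μL total → factor 7770/70 = 111
Step 4: 25 μL + 0.075 mL = 100 μL total → factor 100/25 = 4
Overall dilution factor = 246.67 × 12.5 × 111 × 4 = 1.369 × 10^6
Stock = 1.46 CFU/mL × 1.369 × 10^6 = 2.00 × 10^6 CFU/mL

2.00 × 10^6 CFU/mL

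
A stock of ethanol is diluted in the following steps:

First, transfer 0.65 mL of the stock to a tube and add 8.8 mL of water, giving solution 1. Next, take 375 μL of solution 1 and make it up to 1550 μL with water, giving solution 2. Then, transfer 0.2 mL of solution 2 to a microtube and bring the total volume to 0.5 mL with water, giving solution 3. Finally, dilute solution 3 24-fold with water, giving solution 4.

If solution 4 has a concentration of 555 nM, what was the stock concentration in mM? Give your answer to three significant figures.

2.00 mM

Step 1: 0.65 mL + 8.8 mL = 9.45 mL total → factor 9.45/0.65 = 14.538
Step 2: 375 μL brought to 1550 μL → factor 1550/375 = 4.1333
Step 3: 0.2 mL brought to 0.5 mL → factor 0.5/0.2 = 2.5
Step 4: 24-fold → factor 24
Overall dilution factor = 14.538 × 4.1333 × 2.5 × 24 = 3605.5
Stock = 555 nM × 3605.5 = 2.001 × 10^6 nM = 2.00 mM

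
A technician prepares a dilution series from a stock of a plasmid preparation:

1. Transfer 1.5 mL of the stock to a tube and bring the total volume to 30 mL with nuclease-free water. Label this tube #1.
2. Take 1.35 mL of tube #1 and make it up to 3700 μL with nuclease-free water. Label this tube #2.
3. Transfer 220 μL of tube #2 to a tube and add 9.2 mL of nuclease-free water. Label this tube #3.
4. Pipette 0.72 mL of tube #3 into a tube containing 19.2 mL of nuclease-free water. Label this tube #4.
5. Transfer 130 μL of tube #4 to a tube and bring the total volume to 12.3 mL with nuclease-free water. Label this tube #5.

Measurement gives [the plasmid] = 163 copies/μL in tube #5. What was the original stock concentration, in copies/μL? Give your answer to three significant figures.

1.00 × 10^9 copies/μL

Step 1: 1.5 mL brought to 30 mL → factor 30/1.5 = 20
Step 2: 1.35 mL brought to 3700 μL → factor 3.7/1.35 = 2.7407
Step 3: 220 μL + 9.2 mL = 9420 μL total → factor 9420/220 = 42.818
Step 4: 0.72 mL + 19.2 mL = 19.92 mL total → factor 19.92/0.72 = 27.667
Step 5: 130 μL brought to 12.3 mL → factor 12300/130 = 94.615
Overall dilution factor = 20 × 2.7407 × 42.818 × 27.667 × 94.615 = 6.1439 × 10^6
Stock = 163 copies/μL × 6.1439 × 10^6 = 1.00 × 10^9 copies/μL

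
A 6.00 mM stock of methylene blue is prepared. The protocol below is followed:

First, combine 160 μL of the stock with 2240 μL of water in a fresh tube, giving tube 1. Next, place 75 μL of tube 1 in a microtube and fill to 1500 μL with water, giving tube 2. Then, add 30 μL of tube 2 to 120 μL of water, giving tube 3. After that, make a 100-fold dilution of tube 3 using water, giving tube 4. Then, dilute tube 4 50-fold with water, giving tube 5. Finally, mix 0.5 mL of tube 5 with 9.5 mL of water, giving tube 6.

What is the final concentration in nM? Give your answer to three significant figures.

0.0400 nM

Step 1: 160 μL + 2240 μL = 2400 μL total → factor 2400/160 = 15
Step 2: 75 μL brought to 1500 μL → factor 1500/75 = 20
Step 3: 30 μL + 120 μL = 150 μL total → factor 150/30 = 5
Step 4: 100-fold → factor 100
Step 5: 50-fold → factor 50
Step 6: 0.5 mL + 9.5 mL = 10 mL total → factor 10/0.5 = 20
Overall dilution factor = 15 × 20 × 5 × 100 × 50 × 20 = 1.5 × 10^8
Final = 6.00 mM / 1.5 × 10^8 = 4.000 × 10^-8 mM = 0.0400 nM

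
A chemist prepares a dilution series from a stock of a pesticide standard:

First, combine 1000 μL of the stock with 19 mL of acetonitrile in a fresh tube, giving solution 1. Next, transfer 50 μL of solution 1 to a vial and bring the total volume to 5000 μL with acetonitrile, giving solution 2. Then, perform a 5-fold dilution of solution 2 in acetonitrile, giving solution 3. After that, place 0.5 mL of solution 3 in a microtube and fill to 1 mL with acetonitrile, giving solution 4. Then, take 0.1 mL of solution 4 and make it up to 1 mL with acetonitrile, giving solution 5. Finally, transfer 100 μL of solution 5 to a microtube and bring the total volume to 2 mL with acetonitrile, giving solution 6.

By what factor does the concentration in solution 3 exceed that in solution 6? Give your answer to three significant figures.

400

Step 1: 1000 μL + 19 mL = 20000 μL total → factor 20000/1000 = 20
Step 2: 50 μL brought to 5000 μL → factor 5000/50 = 100
Step 3: 5-fold → factor 5
Step 4: 0.5 mL brought to 1 mL → factor 1/0.5 = 2
Step 5: 0.1 mL brought to 1 mL → factor 1/0.1 = 10
Step 6: 100 μL brought to 2 mL → factor 2000/100 = 20
Dilution factor to solution 3 = 10000; to solution 6 = 4 × 10^6
[solution 3]/[solution 6] = (factor to solution 6)/(factor to solution 3) = 4 × 10^6/10000 = 400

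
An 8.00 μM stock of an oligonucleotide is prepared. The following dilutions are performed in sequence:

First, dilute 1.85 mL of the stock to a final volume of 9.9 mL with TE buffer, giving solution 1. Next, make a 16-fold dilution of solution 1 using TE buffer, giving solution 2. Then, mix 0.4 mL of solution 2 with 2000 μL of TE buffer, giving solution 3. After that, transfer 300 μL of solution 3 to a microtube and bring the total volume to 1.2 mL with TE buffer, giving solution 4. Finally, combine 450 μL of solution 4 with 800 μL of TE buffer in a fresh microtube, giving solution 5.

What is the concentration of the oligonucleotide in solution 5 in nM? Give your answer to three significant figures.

1.40 nM

Step 1: 1.85 mL brought to 9.9 mL → factor 9.9/1.85 = 5.3514
Step 2: 16-fold → factor 16
Step 3: 0.4 mL + 2000 μL = 2.4 mL total → factor 2.4/0.4 = 6
Step 4: 300 μL brought to 1.2 mL → factor 1200/300 = 4
Step 5: 450 μL + 800 μL = 1250 μL total → factor 1250/450 = 2.7778
Overall dilution factor = 5.3514 × 16 × 6 × 4 × 2.7778 = 5708.1
Final = 8.00 μM / 5708.1 = 0.001402 μM = 1.40 nM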